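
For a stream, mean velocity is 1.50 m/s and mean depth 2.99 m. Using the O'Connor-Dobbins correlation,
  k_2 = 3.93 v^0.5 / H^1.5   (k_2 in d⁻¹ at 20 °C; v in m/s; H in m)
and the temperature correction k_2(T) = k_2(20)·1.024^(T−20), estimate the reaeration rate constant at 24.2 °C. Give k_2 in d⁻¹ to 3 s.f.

k_2 ≈ 1.03 d⁻¹

k_2(20) = 3.93 × 1.50^0.5 / 2.99^1.5 = 3.93 × 1.225 / 5.170 = 0.9310 d⁻¹.
k_2(24.2) = 0.9310 × 1.024^(24.2−20) = 0.9310 × 1.105 = 1.028 d⁻¹.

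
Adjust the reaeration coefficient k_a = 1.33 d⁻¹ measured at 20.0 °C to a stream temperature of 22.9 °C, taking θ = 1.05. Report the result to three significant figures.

k_a(T₂) = k_a(T₁) · θ^(T₂−T₁) = 1.33 × 1.05^(22.9−20.0)
= 1.33 × 1.05^2.90 = 1.33 × 1.152 = 1.532 d⁻¹.

k_a ≈ 1.53 d⁻¹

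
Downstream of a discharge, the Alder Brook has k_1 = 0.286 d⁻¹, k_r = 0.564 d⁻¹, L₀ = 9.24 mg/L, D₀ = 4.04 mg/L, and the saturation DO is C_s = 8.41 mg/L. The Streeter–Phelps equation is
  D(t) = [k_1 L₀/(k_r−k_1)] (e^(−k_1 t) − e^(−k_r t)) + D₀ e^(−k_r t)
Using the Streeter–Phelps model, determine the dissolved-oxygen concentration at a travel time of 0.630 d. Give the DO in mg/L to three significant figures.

k_1 L₀/(k_r−k_1) = 0.286×9.24/(0.564−0.286) = 2.643/0.2780 = 9.506 mg/L.
e^(−k_1 t) = e^(−0.286×0.6300) = 0.8351; e^(−k_r t) = e^(−0.564×0.6300) = 0.7009.
D = 9.506 × (0.8351 − 0.7009) + 4.04 × 0.7009 = 1.275 + 2.832 = 4.107 mg/L.
DO = C_s − D = 8.41 − 4.107 = 4.303 mg/L.

DO ≈ 4.30 mg/L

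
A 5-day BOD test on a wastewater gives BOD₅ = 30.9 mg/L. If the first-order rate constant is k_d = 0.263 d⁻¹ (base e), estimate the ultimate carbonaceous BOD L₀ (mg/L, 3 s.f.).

L₀ ≈ 42.2 mg/L

BOD₅ = L₀(1 − e^(−5k_d)) ⇒ L₀ = BOD₅ / (1 − e^(−5×0.263))
= 30.9 / (1 − 0.2685) = 30.9 / 0.7315 = 42.24 mg/L.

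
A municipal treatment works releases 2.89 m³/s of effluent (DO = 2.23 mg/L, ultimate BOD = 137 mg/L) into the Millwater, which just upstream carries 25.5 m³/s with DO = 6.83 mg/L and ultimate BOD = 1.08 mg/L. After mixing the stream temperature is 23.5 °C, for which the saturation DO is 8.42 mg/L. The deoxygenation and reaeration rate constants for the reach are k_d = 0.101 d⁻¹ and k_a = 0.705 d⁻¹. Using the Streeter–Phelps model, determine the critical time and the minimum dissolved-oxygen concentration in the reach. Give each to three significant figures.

t_c ≈ 0.329 d; minimum DO ≈ 6.35 mg/L

Mixed DO = (25.5×6.83 + 2.89×2.23)/(25.5+2.89) = 180.6/28.39 = 6.362 mg/L.
Mixed L₀ = (25.5×1.08 + 2.89×137)/(28.39) = 423.5/28.39 = 14.92 mg/L.
Initial deficit D₀ = C_s − DO₀ = 8.42 − 6.362 = 2.058 mg/L.
t_c = (1/0.6040) ln[(0.705/0.101)(1 − 2.058×0.6040/(0.101×14.92))] = 1.656 × ln(1.220) = 0.3294 d.
D_c = (0.101/0.705) × 14.92 × e^(−0.101×0.3294) = 0.1433 × 14.92 × 0.9673 = 2.067 mg/L.
Minimum DO = 8.42 − 2.067 = 6.353 mg/L.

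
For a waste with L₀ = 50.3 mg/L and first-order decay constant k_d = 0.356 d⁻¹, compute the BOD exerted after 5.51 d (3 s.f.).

y ≈ 43.2 mg/L

y_t = L₀(1 − e^(−k_d t)) = 50.3 × (1 − e^(−0.356×5.51))
= 50.3 × (1 − 0.1406) = 50.3 × 0.8594 = 43.23 mg/L.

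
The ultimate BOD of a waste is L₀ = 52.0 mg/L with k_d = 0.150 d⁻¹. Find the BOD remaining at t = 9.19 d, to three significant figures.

L_t = L₀ e^(−k_d t) = 52.0 × e^(−0.150×9.19) = 52.0 × 0.2520 = 13.10 mg/L.

L ≈ 13.1 mg/L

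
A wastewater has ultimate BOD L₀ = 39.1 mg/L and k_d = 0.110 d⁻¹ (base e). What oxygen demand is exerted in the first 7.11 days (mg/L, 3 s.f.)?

y ≈ 21.2 mg/L

y_t = L₀(1 − e^(−k_d t)) = 39.1 × (1 − e^(−0.110×7.11))
= 39.1 × (1 − 0.4574) = 39.1 × 0.5426 = 21.21 mg/L.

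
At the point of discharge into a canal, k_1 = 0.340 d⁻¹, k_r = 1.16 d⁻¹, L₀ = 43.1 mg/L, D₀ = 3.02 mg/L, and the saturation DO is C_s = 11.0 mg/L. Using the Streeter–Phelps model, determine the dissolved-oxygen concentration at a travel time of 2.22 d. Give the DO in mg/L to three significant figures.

k_1 L₀/(k_r−k_1) = 0.340×43.1/(1.16−0.340) = 14.65/0.8200 = 17.87 mg/L.
e^(−k_1 t) = e^(−0.340×2.220) = 0.4701; e^(−k_r t) = e^(−1.16×2.220) = 0.07614.
D = 17.87 × (0.4701 − 0.07614) + 3.02 × 0.07614 = 7.040 + 0.2299 = 7.270 mg/L.
DO = C_s − D = 11.0 − 7.270 = 3.730 mg/L.

DO ≈ 3.73 mg/L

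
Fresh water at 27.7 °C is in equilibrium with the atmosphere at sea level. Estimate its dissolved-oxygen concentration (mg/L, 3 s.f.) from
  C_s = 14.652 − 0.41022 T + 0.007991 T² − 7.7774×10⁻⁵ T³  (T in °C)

C_s = 14.652 − 0.41022×27.7 + 0.007991×27.7² − 7.7774×10⁻⁵×27.7³ = 7.767 mg/L.

C_s ≈ 7.77 mg/L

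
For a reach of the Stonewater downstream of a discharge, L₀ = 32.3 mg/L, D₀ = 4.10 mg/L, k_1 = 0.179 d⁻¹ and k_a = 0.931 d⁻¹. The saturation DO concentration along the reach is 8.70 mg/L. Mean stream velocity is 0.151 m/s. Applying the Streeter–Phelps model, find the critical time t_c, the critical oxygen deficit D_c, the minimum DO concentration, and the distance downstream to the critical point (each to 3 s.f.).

t_c ≈ 1.18 d; D_c ≈ 5.03 mg/L; min DO ≈ 3.67 mg/L; x_c ≈ 15.4 km

t_c = [1/(k_a−k_1)] ln[(k_a/k_1)(1 − D₀(k_a−k_1)/(k_1 L₀))]
= [1/(0.931−0.179)] ln[(0.931/0.179)(1 − 4.10×0.7520/(0.179×32.3))]
= (1/0.7520) ln[5.201 × 0.4667] = 1.330 × ln(2.428) = 1.330 × 0.8869 = 1.179 d.
L(t_c) = L₀ e^(−k_1 t_c) = 32.3 × 0.8097 = 26.15 mg/L, and at the critical point k_a D_c = k_1 L, so D_c = (0.179/0.931) × 26.15 = 5.028 mg/L.
Minimum DO = C_s − D_c = 8.70 − 5.028 = 3.672 mg/L.
x_c = v t_c = 0.151 m/s × 1.179 d × 86400 s/d = 15390 m ≈ 15.4 km.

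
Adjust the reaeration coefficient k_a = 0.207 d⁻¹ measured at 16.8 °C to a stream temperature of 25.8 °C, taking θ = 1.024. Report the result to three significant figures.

k_a(T₂) = k_a(T₁) · θ^(T₂−T₁) = 0.207 × 1.024^(25.8−16.8)
= 0.207 × 1.024^9.00 = 0.207 × 1.238 = 0.2563 d⁻¹.

k_a ≈ 0.256 d⁻¹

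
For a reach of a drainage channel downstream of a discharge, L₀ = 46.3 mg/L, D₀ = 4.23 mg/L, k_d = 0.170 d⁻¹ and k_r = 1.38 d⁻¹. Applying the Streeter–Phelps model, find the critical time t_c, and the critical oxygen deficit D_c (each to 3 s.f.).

t_c ≈ 0.862 d; D_c ≈ 4.93 mg/L

At the critical point dD/dt = 0, so k_d L₀ e^(−k_d t) = k_r D. Substituting D(t) from the Streeter–Phelps equation and solving for t gives
t_c = ln[(k_r/k_d)(1 − D₀(k_r−k_d)/(k_d L₀))] / (k_r−k_d).
Here k_r−k_d = 1.210 d⁻¹ and 1 − D₀(k_r−k_d)/(k_d L₀) = 1 − 4.23×1.210/(0.170×46.3) = 0.3497, so
t_c = ln(8.118 × 0.3497) / 1.210 = 1.043 / 1.210 = 0.8623 d.
L(t_c) = L₀ e^(−k_d t_c) = 46.3 × 0.8636 = 39.99 mg/L, and at the critical point k_r D_c = k_d L, so D_c = (0.170/1.38) × 39.99 = 4.926 mg/L.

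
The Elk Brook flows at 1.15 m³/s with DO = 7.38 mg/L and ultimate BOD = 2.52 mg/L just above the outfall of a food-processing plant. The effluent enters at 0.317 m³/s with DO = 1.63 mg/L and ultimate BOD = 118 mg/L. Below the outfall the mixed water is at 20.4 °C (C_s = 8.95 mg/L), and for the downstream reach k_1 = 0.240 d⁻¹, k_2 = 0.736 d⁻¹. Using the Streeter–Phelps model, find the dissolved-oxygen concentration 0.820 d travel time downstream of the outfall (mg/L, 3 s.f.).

DO ≈ 3.76 mg/L

Mixed DO = (1.15×7.38 + 0.317×1.63)/(1.15+0.317) = 9.004/1.467 = 6.137 mg/L.
Mixed L₀ = (1.15×2.52 + 0.317×118)/(1.467) = 40.30/1.467 = 27.47 mg/L.
Initial deficit D₀ = C_s − DO₀ = 8.95 − 6.137 = 2.813 mg/L.
D(0.820) = [0.240×27.47/(0.736−0.240)](e^(−0.240×0.820) − e^(−0.736×0.820)) + 2.813 e^(−0.736×0.820)
= 13.29 × (0.8214 − 0.5469) + 2.813 × 0.5469 = 5.187 mg/L.
DO = 8.95 − 5.187 = 3.763 mg/L.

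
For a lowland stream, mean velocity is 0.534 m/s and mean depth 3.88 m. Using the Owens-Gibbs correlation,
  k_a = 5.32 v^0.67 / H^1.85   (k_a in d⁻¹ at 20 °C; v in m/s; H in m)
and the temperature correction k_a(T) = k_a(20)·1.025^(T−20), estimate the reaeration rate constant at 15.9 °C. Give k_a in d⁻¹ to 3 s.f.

k_a(20) = 5.32 × 0.534^0.67 / 3.88^1.85 = 5.32 × 0.6568 / 12.28 = 0.2845 d⁻¹.
k_a(15.9) = 0.2845 × 1.025^(15.9−20) = 0.2845 × 0.9037 = 0.2571 d⁻¹.

k_a ≈ 0.257 d⁻¹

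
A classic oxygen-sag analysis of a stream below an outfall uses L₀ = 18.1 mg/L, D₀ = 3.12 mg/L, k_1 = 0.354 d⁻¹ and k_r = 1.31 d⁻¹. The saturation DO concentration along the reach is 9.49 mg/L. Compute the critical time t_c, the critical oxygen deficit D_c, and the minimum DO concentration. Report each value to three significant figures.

t_c ≈ 0.713 d; D_c ≈ 3.80 mg/L; min DO ≈ 5.69 mg/L

With k_r/k_1 = 3.701 and 1 − D₀(k_r−k_1)/(k_1 L₀) = 0.5345,
t_c = ln(3.701 × 0.5345) / (1.31 − 0.354) = ln(1.978) / 0.9560 = 0.6820/0.9560 = 0.7134 d.
L(t_c) = L₀ e^(−k_1 t_c) = 18.1 × 0.7768 = 14.06 mg/L, and at the critical point k_r D_c = k_1 L, so D_c = (0.354/1.31) × 14.06 = 3.800 mg/L.
Minimum DO = C_s − D_c = 9.49 − 3.800 = 5.690 mg/L.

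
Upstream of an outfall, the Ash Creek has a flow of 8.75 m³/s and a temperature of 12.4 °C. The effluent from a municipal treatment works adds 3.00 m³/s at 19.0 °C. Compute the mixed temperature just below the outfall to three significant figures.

14.1 °C

Flow-weighted mixing: C = (Q_r C_r + Q_w C_w)/(Q_r + Q_w)
= (8.75×12.4 + 3.00×19.0)/(8.75 + 3.00) = 165.5/11.75 = 14.09 °C.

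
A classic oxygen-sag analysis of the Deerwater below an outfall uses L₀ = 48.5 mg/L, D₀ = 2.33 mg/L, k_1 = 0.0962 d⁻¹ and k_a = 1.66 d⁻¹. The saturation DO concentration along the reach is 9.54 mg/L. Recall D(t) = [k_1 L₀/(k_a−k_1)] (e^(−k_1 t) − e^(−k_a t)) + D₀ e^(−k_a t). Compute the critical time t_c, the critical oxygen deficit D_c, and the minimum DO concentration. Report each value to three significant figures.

t_c ≈ 0.850 d; D_c ≈ 2.59 mg/L; min DO ≈ 6.95 mg/L

With k_a/k_1 = 17.26 and 1 − D₀(k_a−k_1)/(k_1 L₀) = 0.2191,
t_c = ln(17.26 × 0.2191) / (1.66 − 0.0962) = ln(3.780) / 1.564 = 1.330/1.564 = 0.8503 d.
D_c = (k_1/k_a) L₀ e^(−k_1 t_c) = (0.0962/1.66) × 48.5 × e^(−0.0962×0.8503) = 0.05795 × 48.5 × 0.9215 = 2.590 mg/L.
Minimum DO = C_s − D_c = 9.54 − 2.590 = 6.950 mg/L.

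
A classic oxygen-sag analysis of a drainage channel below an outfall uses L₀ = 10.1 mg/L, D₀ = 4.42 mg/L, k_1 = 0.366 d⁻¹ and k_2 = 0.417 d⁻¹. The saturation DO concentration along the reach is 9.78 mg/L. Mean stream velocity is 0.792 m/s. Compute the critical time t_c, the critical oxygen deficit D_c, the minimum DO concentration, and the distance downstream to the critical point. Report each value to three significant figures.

At the critical point dD/dt = 0, so k_1 L₀ e^(−k_1 t) = k_2 D. Substituting D(t) from the Streeter–Phelps equation and solving for t gives
t_c = ln[(k_2/k_1)(1 − D₀(k_2−k_1)/(k_1 L₀))] / (k_2−k_1).
Here k_2−k_1 = 0.05100 d⁻¹ and 1 − D₀(k_2−k_1)/(k_1 L₀) = 1 − 4.42×0.05100/(0.366×10.1) = 0.9390, so
t_c = ln(1.139 × 0.9390) / 0.05100 = 0.06753 / 0.05100 = 1.324 d.
L(t_c) = L₀ e^(−k_1 t_c) = 10.1 × 0.6159 = 6.221 mg/L, and at the critical point k_2 D_c = k_1 L, so D_c = (0.366/0.417) × 6.221 = 5.460 mg/L.
Minimum DO = C_s − D_c = 9.78 − 5.460 = 4.320 mg/L.
x_c = v t_c = 0.792 m/s × 1.324 d × 86400 s/d = 90610 m ≈ 90.6 km.

t_c ≈ 1.32 d; D_c ≈ 5.46 mg/L; min DO ≈ 4.32 mg/L; x_c ≈ 90.6 km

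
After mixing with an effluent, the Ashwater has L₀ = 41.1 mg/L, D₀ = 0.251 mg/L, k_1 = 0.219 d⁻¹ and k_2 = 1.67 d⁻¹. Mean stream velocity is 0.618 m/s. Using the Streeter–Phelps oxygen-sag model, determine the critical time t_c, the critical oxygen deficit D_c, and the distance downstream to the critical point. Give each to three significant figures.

t_c = [1/(k_2−k_1)] ln[(k_2/k_1)(1 − D₀(k_2−k_1)/(k_1 L₀))]
= [1/(1.67−0.219)] ln[(1.67/0.219)(1 − 0.251×1.451/(0.219×41.1))]
= (1/1.451) ln[7.626 × 0.9595] = 0.6892 × ln(7.317) = 0.6892 × 1.990 = 1.372 d.
L(t_c) = L₀ e^(−k_1 t_c) = 41.1 × 0.7405 = 30.44 mg/L, and at the critical point k_2 D_c = k_1 L, so D_c = (0.219/1.67) × 30.44 = 3.991 mg/L.
x_c = v t_c = 0.618 m/s × 1.372 d × 86400 s/d = 73240 m ≈ 73.2 km.

t_c ≈ 1.37 d; D_c ≈ 3.99 mg/L; x_c ≈ 73.2 km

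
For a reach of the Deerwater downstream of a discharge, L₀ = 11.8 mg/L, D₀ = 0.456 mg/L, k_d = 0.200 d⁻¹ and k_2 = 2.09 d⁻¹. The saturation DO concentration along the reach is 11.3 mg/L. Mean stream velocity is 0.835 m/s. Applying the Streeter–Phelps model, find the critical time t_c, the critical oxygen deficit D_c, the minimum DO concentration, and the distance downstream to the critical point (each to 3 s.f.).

t_c ≈ 1.00 d; D_c ≈ 0.924 mg/L; min DO ≈ 10.4 mg/L; x_c ≈ 72.2 km

With k_2/k_d = 10.45 and 1 − D₀(k_2−k_d)/(k_d L₀) = 0.6348,
t_c = ln(10.45 × 0.6348) / (2.09 − 0.200) = ln(6.634) / 1.890 = 1.892/1.890 = 1.001 d.
L(t_c) = L₀ e^(−k_d t_c) = 11.8 × 0.8185 = 9.659 mg/L, and at the critical point k_2 D_c = k_d L, so D_c = (0.200/2.09) × 9.659 = 0.9243 mg/L.
Minimum DO = C_s − D_c = 11.3 − 0.9243 = 10.38 mg/L.
x_c = v t_c = 0.835 m/s × 1.001 d × 86400 s/d = 72230 m ≈ 72.2 km.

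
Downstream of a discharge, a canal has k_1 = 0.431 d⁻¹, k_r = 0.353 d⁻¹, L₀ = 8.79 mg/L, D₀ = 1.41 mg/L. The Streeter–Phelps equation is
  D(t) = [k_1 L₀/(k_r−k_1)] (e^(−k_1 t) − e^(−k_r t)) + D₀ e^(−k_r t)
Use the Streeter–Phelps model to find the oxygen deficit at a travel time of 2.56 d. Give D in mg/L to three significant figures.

D ≈ 4.13 mg/L

k_1 L₀/(k_r−k_1) = 0.431×8.79/(0.353−0.431) = 3.788/-0.07800 = -48.57 mg/L.
e^(−k_1 t) = e^(−0.431×2.560) = 0.3318; e^(−k_r t) = e^(−0.353×2.560) = 0.4051.
D = -48.57 × (0.3318 − 0.4051) + 1.41 × 0.4051 = 3.561 + 0.5712 = 4.132 mg/L.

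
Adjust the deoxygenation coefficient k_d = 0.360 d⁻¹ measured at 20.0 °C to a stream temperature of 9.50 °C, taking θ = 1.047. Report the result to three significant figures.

k_d ≈ 0.222 d⁻¹

k_d(T₂) = k_d(T₁) · θ^(T₂−T₁) = 0.360 × 1.047^(9.50−20.0)
= 0.360 × 1.047^-10.5 = 0.360 × 0.6174 = 0.2223 d⁻¹.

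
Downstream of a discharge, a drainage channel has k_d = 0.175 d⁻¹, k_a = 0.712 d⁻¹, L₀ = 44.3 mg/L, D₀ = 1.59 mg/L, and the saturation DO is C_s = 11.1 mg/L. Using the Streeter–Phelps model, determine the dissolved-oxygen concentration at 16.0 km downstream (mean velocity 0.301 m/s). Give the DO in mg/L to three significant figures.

Travel time t = x/v = 16.0 km / (0.301 m/s) = 16000 m / 0.301 m/s = 53160 s = 0.6152 d.
k_d L₀/(k_a−k_d) = 0.175×44.3/(0.712−0.175) = 7.752/0.5370 = 14.44 mg/L.
e^(−k_d t) = e^(−0.175×0.6152) = 0.8979; e^(−k_a t) = e^(−0.712×0.6152) = 0.6453.
D = 14.44 × (0.8979 − 0.6453) + 1.59 × 0.6453 = 3.647 + 1.026 = 4.673 mg/L.
DO = C_s − D = 11.1 − 4.673 = 6.427 mg/L.

DO ≈ 6.43 mg/L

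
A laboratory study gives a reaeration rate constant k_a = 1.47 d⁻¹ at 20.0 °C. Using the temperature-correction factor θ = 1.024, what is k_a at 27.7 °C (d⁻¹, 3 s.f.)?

k_a ≈ 1.76 d⁻¹

k_a(T₂) = k_a(T₁) · θ^(T₂−T₁) = 1.47 × 1.024^(27.7−20.0)
= 1.47 × 1.024^7.70 = 1.47 × 1.200 = 1.765 d⁻¹.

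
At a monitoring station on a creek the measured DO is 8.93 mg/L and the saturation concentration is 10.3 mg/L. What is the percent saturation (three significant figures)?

86.7 % saturation

% saturation = C/C_s × 100 = 8.93/10.3 × 100 = 86.7 %.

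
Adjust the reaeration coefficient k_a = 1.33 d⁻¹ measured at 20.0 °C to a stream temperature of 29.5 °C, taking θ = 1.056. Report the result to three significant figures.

k_a(T₂) = k_a(T₁) · θ^(T₂−T₁) = 1.33 × 1.056^(29.5−20.0)
= 1.33 × 1.056^9.50 = 1.33 × 1.678 = 2.232 d⁻¹.

k_a ≈ 2.23 d⁻¹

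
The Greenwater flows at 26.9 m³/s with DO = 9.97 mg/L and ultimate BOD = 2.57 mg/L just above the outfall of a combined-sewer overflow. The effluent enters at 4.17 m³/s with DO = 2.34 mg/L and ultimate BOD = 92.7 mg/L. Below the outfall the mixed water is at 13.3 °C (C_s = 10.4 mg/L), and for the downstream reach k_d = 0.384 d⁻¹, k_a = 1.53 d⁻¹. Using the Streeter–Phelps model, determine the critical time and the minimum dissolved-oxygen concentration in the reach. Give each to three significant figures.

t_c ≈ 0.900 d; minimum DO ≈ 7.79 mg/L

Mixed DO = (26.9×9.97 + 4.17×2.34)/(26.9+4.17) = 278.0/31.07 = 8.946 mg/L.
Mixed L₀ = (26.9×2.57 + 4.17×92.7)/(31.07) = 455.7/31.07 = 14.67 mg/L.
Initial deficit D₀ = C_s − DO₀ = 10.4 − 8.946 = 1.454 mg/L.
t_c = (1/1.146) ln[(1.53/0.384)(1 − 1.454×1.146/(0.384×14.67))] = 0.8726 × ln(2.806) = 0.9002 d.
D_c = (0.384/1.53) × 14.67 × e^(−0.384×0.9002) = 0.2510 × 14.67 × 0.7078 = 2.605 mg/L.
Minimum DO = 10.4 − 2.605 = 7.795 mg/L.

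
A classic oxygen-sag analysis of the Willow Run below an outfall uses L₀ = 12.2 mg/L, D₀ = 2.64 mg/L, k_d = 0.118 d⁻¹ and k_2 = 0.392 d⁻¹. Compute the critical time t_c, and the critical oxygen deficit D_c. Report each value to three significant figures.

t_c ≈ 1.83 d; D_c ≈ 2.96 mg/L

t_c = [1/(k_2−k_d)] ln[(k_2/k_d)(1 − D₀(k_2−k_d)/(k_d L₀))]
= [1/(0.392−0.118)] ln[(0.392/0.118)(1 − 2.64×0.2740/(0.118×12.2))]
= (1/0.2740) ln[3.322 × 0.4975] = 3.650 × ln(1.653) = 3.650 × 0.5025 = 1.834 d.
L(t_c) = L₀ e^(−k_d t_c) = 12.2 × 0.8054 = 9.826 mg/L, and at the critical point k_2 D_c = k_d L, so D_c = (0.118/0.392) × 9.826 = 2.958 mg/L.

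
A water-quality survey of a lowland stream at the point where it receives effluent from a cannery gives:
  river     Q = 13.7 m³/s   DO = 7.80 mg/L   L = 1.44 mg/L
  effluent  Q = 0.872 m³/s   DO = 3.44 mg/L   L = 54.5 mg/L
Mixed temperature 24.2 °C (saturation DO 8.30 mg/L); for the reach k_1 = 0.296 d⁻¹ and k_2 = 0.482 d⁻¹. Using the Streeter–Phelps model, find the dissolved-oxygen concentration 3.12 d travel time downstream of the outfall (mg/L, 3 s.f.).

Mixed DO = (13.7×7.80 + 0.872×3.44)/(13.7+0.872) = 109.9/14.57 = 7.539 mg/L.
Mixed L₀ = (13.7×1.44 + 0.872×54.5)/(14.57) = 67.25/14.57 = 4.615 mg/L.
Initial deficit D₀ = C_s − DO₀ = 8.30 − 7.539 = 0.7609 mg/L.
D(3.12) = [0.296×4.615/(0.482−0.296)](e^(−0.296×3.12) − e^(−0.482×3.12)) + 0.7609 e^(−0.482×3.12)
= 7.345 × (0.3971 − 0.2223) + 0.7609 × 0.2223 = 1.453 mg/L.
DO = 8.30 − 1.453 = 6.847 mg/L.

DO ≈ 6.85 mg/L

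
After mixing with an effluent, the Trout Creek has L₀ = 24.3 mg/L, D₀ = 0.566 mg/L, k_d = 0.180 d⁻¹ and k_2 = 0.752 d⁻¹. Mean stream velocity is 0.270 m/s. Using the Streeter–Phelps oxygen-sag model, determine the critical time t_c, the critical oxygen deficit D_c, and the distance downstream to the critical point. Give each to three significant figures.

t_c ≈ 2.37 d; D_c ≈ 3.80 mg/L; x_c ≈ 55.2 km

At the critical point dD/dt = 0, so k_d L₀ e^(−k_d t) = k_2 D. Substituting D(t) from the Streeter–Phelps equation and solving for t gives
t_c = ln[(k_2/k_d)(1 − D₀(k_2−k_d)/(k_d L₀))] / (k_2−k_d).
Here k_2−k_d = 0.5720 d⁻¹ and 1 − D₀(k_2−k_d)/(k_d L₀) = 1 − 0.566×0.5720/(0.180×24.3) = 0.9260, so
t_c = ln(4.178 × 0.9260) / 0.5720 = 1.353 / 0.5720 = 2.365 d.
D_c = (k_d/k_2) L₀ e^(−k_d t_c) = (0.180/0.752) × 24.3 × e^(−0.180×2.365) = 0.2394 × 24.3 × 0.6533 = 3.800 mg/L.
x_c = v t_c = 0.270 m/s × 2.365 d × 86400 s/d = 55170 m ≈ 55.2 km.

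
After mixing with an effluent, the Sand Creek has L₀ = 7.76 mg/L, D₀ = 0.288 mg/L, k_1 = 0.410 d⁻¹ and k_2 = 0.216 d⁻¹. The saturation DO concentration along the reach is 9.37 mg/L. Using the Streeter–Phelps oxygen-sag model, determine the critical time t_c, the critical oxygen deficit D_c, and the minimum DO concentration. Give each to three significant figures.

t_c ≈ 3.21 d; D_c ≈ 3.94 mg/L; min DO ≈ 5.43 mg/L

At the critical point dD/dt = 0, so k_1 L₀ e^(−k_1 t) = k_2 D. Substituting D(t) from the Streeter–Phelps equation and solving for t gives
t_c = ln[(k_2/k_1)(1 − D₀(k_2−k_1)/(k_1 L₀))] / (k_2−k_1).
Here k_2−k_1 = -0.1940 d⁻¹ and 1 − D₀(k_2−k_1)/(k_1 L₀) = 1 − 0.288×-0.1940/(0.410×7.76) = 1.018, so
t_c = ln(0.5268 × 1.018) / -0.1940 = -0.6235 / -0.1940 = 3.214 d.
L(t_c) = L₀ e^(−k_1 t_c) = 7.76 × 0.2678 = 2.078 mg/L, and at the critical point k_2 D_c = k_1 L, so D_c = (0.410/0.216) × 2.078 = 3.944 mg/L.
Minimum DO = C_s − D_c = 9.37 − 3.944 = 5.426 mg/L.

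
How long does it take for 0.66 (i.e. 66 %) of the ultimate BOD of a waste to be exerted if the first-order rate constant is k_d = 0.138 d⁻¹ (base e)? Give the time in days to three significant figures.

t ≈ 7.82 d

y/L₀ = 1 − e^(−k_d t) = 0.66 ⇒ e^(−k_d t) = 0.340
t = −ln(0.340) / 0.138 = 1.079 / 0.138 = 7.817 d.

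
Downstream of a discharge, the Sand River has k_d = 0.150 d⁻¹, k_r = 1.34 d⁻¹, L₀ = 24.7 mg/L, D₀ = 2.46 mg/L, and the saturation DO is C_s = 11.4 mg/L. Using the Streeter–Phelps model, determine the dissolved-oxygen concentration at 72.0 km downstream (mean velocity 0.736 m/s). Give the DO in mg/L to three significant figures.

DO ≈ 8.92 mg/L

Travel time t = x/v = 72.0 km / (0.736 m/s) = 72000 m / 0.736 m/s = 97830 s = 1.132 d.
k_d L₀/(k_r−k_d) = 0.150×24.7/(1.34−0.150) = 3.705/1.190 = 3.113 mg/L.
e^(−k_d t) = e^(−0.150×1.132) = 0.8438; e^(−k_r t) = e^(−1.34×1.132) = 0.2193.
D = 3.113 × (0.8438 − 0.2193) + 2.46 × 0.2193 = 1.944 + 0.5395 = 2.484 mg/L.
DO = C_s − D = 11.4 − 2.484 = 8.916 mg/L.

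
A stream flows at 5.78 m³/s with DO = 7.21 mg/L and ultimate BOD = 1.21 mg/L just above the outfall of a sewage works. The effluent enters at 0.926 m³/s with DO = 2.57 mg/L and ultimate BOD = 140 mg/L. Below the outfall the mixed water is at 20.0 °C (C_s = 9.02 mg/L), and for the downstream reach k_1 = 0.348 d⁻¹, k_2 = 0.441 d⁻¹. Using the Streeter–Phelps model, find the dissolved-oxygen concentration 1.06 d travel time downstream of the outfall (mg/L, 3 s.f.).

DO ≈ 2.54 mg/L

Mixed DO = (5.78×7.21 + 0.926×2.57)/(5.78+0.926) = 44.05/6.706 = 6.569 mg/L.
Mixed L₀ = (5.78×1.21 + 0.926×140)/(6.706) = 136.6/6.706 = 20.37 mg/L.
Initial deficit D₀ = C_s − DO₀ = 9.02 − 6.569 = 2.451 mg/L.
D(1.06) = [0.348×20.37/(0.441−0.348)](e^(−0.348×1.06) − e^(−0.441×1.06)) + 2.451 e^(−0.441×1.06)
= 76.24 × (0.6915 − 0.6266) + 2.451 × 0.6266 = 6.485 mg/L.
DO = 9.02 − 6.485 = 2.535 mg/L.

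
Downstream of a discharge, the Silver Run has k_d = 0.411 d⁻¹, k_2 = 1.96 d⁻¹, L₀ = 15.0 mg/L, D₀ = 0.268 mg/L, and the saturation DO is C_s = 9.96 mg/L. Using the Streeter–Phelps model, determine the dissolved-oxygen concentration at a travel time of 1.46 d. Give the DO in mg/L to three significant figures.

DO ≈ 7.99 mg/L

k_d L₀/(k_2−k_d) = 0.411×15.0/(1.96−0.411) = 6.165/1.549 = 3.980 mg/L.
e^(−k_d t) = e^(−0.411×1.460) = 0.5488; e^(−k_2 t) = e^(−1.96×1.460) = 0.05718.
D = 3.980 × (0.5488 − 0.05718) + 0.268 × 0.05718 = 1.957 + 0.01532 = 1.972 mg/L.
DO = C_s − D = 9.96 − 1.972 = 7.988 mg/L.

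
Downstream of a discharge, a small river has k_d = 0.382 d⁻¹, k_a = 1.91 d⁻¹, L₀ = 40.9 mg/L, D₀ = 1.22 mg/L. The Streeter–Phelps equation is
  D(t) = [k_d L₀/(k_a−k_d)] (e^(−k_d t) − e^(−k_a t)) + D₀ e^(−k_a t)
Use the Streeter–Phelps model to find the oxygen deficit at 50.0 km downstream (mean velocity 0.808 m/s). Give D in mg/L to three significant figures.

Travel time t = x/v = 50.0 km / (0.808 m/s) = 50000 m / 0.808 m/s = 61880 s = 0.7162 d.
k_d L₀/(k_a−k_d) = 0.382×40.9/(1.91−0.382) = 15.62/1.528 = 10.22 mg/L.
e^(−k_d t) = e^(−0.382×0.7162) = 0.7606; e^(−k_a t) = e^(−1.91×0.7162) = 0.2546.
D = 10.22 × (0.7606 − 0.2546) + 1.22 × 0.2546 = 5.174 + 0.3106 = 5.485 mg/L.

D ≈ 5.48 mg/L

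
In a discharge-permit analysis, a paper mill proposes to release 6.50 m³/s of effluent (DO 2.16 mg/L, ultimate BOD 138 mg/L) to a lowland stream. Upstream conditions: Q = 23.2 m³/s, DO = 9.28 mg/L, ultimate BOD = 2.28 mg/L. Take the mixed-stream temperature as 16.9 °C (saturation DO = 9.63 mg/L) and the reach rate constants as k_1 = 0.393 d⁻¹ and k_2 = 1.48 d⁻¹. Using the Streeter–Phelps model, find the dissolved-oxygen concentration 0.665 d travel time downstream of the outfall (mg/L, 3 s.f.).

Mixed DO = (23.2×9.28 + 6.50×2.16)/(23.2+6.50) = 229.3/29.70 = 7.722 mg/L.
Mixed L₀ = (23.2×2.28 + 6.50×138)/(29.70) = 949.9/29.70 = 31.98 mg/L.
Initial deficit D₀ = C_s − DO₀ = 9.63 − 7.722 = 1.908 mg/L.
D(0.665) = [0.393×31.98/(1.48−0.393)](e^(−0.393×0.665) − e^(−1.48×0.665)) + 1.908 e^(−1.48×0.665)
= 11.56 × (0.7700 − 0.3737) + 1.908 × 0.3737 = 5.295 mg/L.
DO = 9.63 − 5.295 = 4.335 mg/L.

DO ≈ 4.33 mg/L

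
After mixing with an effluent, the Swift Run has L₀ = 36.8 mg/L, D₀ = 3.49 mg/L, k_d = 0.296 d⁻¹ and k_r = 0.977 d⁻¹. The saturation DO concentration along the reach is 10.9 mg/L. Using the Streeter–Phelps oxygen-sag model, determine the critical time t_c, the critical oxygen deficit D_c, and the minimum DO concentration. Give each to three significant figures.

t_c ≈ 1.39 d; D_c ≈ 7.38 mg/L; min DO ≈ 3.52 mg/L

With k_r/k_d = 3.301 and 1 − D₀(k_r−k_d)/(k_d L₀) = 0.7818,
t_c = ln(3.301 × 0.7818) / (0.977 − 0.296) = ln(2.581) / 0.6810 = 0.9480/0.6810 = 1.392 d.
D_c = (k_d/k_r) L₀ e^(−k_d t_c) = (0.296/0.977) × 36.8 × e^(−0.296×1.392) = 0.3030 × 36.8 × 0.6623 = 7.384 mg/L.
Minimum DO = C_s − D_c = 10.9 − 7.384 = 3.516 mg/L.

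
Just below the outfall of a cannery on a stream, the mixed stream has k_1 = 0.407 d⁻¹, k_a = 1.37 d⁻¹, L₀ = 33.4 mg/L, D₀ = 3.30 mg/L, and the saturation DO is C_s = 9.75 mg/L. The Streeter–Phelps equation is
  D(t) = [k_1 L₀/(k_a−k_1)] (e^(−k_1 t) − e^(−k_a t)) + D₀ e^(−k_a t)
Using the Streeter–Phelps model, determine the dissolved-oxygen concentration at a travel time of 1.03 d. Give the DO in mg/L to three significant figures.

DO ≈ 3.11 mg/L

k_1 L₀/(k_a−k_1) = 0.407×33.4/(1.37−0.407) = 13.59/0.9630 = 14.12 mg/L.
e^(−k_1 t) = e^(−0.407×1.030) = 0.6576; e^(−k_a t) = e^(−1.37×1.030) = 0.2439.
D = 14.12 × (0.6576 − 0.2439) + 3.30 × 0.2439 = 5.840 + 0.8048 = 6.644 mg/L.
DO = C_s − D = 9.75 − 6.644 = 3.106 mg/L.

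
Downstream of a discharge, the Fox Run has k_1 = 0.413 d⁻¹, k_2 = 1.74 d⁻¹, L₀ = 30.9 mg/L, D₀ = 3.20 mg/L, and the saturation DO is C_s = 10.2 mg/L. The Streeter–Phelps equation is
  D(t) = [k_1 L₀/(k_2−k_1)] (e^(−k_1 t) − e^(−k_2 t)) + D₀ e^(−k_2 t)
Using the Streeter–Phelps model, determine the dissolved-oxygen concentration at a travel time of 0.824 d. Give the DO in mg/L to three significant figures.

k_1 L₀/(k_2−k_1) = 0.413×30.9/(1.74−0.413) = 12.76/1.327 = 9.617 mg/L.
e^(−k_1 t) = e^(−0.413×0.8240) = 0.7115; e^(−k_2 t) = e^(−1.74×0.8240) = 0.2384.
D = 9.617 × (0.7115 − 0.2384) + 3.20 × 0.2384 = 4.550 + 0.7629 = 5.313 mg/L.
DO = C_s − D = 10.2 − 5.313 = 4.887 mg/L.

DO ≈ 4.89 mg/L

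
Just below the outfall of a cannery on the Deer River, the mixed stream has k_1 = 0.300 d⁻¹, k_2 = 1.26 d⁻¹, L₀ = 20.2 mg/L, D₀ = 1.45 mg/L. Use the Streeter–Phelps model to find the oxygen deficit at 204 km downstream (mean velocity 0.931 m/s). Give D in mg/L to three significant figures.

Travel time t = x/v = 204 km / (0.931 m/s) = 204000 m / 0.931 m/s = 219100 s = 2.536 d.
k_1 L₀/(k_2−k_1) = 0.300×20.2/(1.26−0.300) = 6.060/0.9600 = 6.312 mg/L.
e^(−k_1 t) = e^(−0.300×2.536) = 0.4673; e^(−k_2 t) = e^(−1.26×2.536) = 0.04095.
D = 6.312 × (0.4673 − 0.04095) + 1.45 × 0.04095 = 2.691 + 0.05937 = 2.751 mg/L.

D ≈ 2.75 mg/L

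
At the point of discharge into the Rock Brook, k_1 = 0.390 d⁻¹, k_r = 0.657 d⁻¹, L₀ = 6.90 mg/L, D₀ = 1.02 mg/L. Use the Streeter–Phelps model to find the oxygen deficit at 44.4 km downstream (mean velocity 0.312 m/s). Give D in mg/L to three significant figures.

D ≈ 2.23 mg/L

Travel time t = x/v = 44.4 km / (0.312 m/s) = 44400 m / 0.312 m/s = 142300 s = 1.647 d.
k_1 L₀/(k_r−k_1) = 0.390×6.90/(0.657−0.390) = 2.691/0.2670 = 10.08 mg/L.
e^(−k_1 t) = e^(−0.390×1.647) = 0.5260; e^(−k_r t) = e^(−0.657×1.647) = 0.3389.
D = 10.08 × (0.5260 − 0.3389) + 1.02 × 0.3389 = 1.886 + 0.3456 = 2.232 mg/L.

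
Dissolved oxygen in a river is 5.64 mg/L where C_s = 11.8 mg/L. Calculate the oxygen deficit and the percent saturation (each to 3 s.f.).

D = C_s − C = 11.8 − 5.64 = 6.16 mg/L.
% saturation = 5.64/11.8 × 100 = 47.8 %.

D ≈ 6.16 mg/L; 47.8 % saturation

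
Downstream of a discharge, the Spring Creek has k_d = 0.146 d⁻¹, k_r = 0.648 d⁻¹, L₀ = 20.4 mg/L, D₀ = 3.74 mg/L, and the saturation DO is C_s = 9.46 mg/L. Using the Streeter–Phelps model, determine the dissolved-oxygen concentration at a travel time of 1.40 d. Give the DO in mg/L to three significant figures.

k_d L₀/(k_r−k_d) = 0.146×20.4/(0.648−0.146) = 2.978/0.5020 = 5.933 mg/L.
e^(−k_d t) = e^(−0.146×1.400) = 0.8151; e^(−k_r t) = e^(−0.648×1.400) = 0.4037.
D = 5.933 × (0.8151 − 0.4037) + 3.74 × 0.4037 = 2.441 + 1.510 = 3.951 mg/L.
DO = C_s − D = 9.46 − 3.951 = 5.509 mg/L.

DO ≈ 5.51 mg/L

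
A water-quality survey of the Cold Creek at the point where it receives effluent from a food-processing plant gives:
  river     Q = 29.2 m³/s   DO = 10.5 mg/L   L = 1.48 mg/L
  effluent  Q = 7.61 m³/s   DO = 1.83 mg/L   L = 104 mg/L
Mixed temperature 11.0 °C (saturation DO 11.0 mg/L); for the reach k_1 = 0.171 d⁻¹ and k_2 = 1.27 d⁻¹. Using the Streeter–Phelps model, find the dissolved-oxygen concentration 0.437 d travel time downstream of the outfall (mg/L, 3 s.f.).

DO ≈ 8.44 mg/L

Mixed DO = (29.2×10.5 + 7.61×1.83)/(29.2+7.61) = 320.5/36.81 = 8.708 mg/L.
Mixed L₀ = (29.2×1.48 + 7.61×104)/(36.81) = 834.7/36.81 = 22.67 mg/L.
Initial deficit D₀ = C_s − DO₀ = 11.0 − 8.708 = 2.292 mg/L.
D(0.437) = [0.171×22.67/(1.27−0.171)](e^(−0.171×0.437) − e^(−1.27×0.437)) + 2.292 e^(−1.27×0.437)
= 3.528 × (0.9280 − 0.5741) + 2.292 × 0.5741 = 2.565 mg/L.
DO = 11.0 − 2.565 = 8.435 mg/L.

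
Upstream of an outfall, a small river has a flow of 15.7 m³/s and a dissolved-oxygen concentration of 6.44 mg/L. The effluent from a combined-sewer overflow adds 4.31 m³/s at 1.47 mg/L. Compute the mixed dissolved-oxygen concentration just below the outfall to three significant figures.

Flow-weighted mixing: C = (Q_r C_r + Q_w C_w)/(Q_r + Q_w)
= (15.7×6.44 + 4.31×1.47)/(15.7 + 4.31) = 107.4/20.01 = 5.370 mg/L.

5.37 mg/L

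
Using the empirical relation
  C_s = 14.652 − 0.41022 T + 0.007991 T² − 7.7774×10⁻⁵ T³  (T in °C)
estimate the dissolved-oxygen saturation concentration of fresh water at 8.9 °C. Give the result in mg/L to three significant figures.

C_s = 14.652 − 0.41022×8.9 + 0.007991×8.9² − 7.7774×10⁻⁵×8.9³ = 11.58 mg/L.

C_s ≈ 11.6 mg/L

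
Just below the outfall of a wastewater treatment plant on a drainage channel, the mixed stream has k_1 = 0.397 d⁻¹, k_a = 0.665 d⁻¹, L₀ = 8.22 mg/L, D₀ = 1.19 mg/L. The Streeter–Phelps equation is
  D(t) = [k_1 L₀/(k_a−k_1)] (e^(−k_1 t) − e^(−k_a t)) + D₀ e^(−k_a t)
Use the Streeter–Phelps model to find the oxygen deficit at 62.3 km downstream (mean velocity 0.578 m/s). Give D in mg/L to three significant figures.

Travel time t = x/v = 62.3 km / (0.578 m/s) = 62300 m / 0.578 m/s = 107800 s = 1.248 d.
k_1 L₀/(k_a−k_1) = 0.397×8.22/(0.665−0.397) = 3.263/0.2680 = 12.18 mg/L.
e^(−k_1 t) = e^(−0.397×1.248) = 0.6094; e^(−k_a t) = e^(−0.665×1.248) = 0.4362.
D = 12.18 × (0.6094 − 0.4362) + 1.19 × 0.4362 = 2.109 + 0.5191 = 2.628 mg/L.

D ≈ 2.63 mg/L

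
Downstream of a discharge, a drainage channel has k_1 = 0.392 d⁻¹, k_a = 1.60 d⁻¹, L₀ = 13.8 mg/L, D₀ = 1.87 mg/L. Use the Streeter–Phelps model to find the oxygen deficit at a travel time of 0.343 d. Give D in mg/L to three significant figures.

k_1 L₀/(k_a−k_1) = 0.392×13.8/(1.60−0.392) = 5.410/1.208 = 4.478 mg/L.
e^(−k_1 t) = e^(−0.392×0.3430) = 0.8742; e^(−k_a t) = e^(−1.60×0.3430) = 0.5776.
D = 4.478 × (0.8742 − 0.5776) + 1.87 × 0.5776 = 1.328 + 1.080 = 2.408 mg/L.

D ≈ 2.41 mg/L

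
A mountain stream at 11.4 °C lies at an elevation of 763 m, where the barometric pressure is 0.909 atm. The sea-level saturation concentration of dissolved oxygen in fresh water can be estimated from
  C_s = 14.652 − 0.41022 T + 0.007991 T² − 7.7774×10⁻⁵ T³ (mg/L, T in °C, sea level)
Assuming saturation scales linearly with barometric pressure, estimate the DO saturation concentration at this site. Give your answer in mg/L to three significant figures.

C_s ≈ 9.91 mg/L

At sea level: C_s = 14.652 − 0.41022×11.4 + 0.007991×11.4² − 7.7774×10⁻⁵×11.4³ = 10.90 mg/L.
Pressure correction: C_s' = 10.90 × 0.909 = 9.907 mg/L.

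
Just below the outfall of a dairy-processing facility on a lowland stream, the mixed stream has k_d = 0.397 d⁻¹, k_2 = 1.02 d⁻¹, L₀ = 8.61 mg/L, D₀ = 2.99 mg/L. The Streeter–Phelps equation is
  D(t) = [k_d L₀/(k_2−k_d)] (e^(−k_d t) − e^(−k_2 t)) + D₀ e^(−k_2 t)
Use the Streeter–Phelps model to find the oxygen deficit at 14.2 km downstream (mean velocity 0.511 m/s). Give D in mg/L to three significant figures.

D ≈ 3.03 mg/L

Travel time t = x/v = 14.2 km / (0.511 m/s) = 14200 m / 0.511 m/s = 27790 s = 0.3216 d.
k_d L₀/(k_2−k_d) = 0.397×8.61/(1.02−0.397) = 3.418/0.6230 = 5.487 mg/L.
e^(−k_d t) = e^(−0.397×0.3216) = 0.8801; e^(−k_2 t) = e^(−1.02×0.3216) = 0.7203.
D = 5.487 × (0.8801 − 0.7203) + 2.99 × 0.7203 = 0.8768 + 2.154 = 3.031 mg/L.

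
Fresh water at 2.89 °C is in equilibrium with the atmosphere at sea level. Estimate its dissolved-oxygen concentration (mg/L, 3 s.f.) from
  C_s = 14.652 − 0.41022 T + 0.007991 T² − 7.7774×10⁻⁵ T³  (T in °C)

C_s ≈ 13.5 mg/L

C_s = 14.652 − 0.41022×2.89 + 0.007991×2.89² − 7.7774×10⁻⁵×2.89³ = 13.53 mg/L.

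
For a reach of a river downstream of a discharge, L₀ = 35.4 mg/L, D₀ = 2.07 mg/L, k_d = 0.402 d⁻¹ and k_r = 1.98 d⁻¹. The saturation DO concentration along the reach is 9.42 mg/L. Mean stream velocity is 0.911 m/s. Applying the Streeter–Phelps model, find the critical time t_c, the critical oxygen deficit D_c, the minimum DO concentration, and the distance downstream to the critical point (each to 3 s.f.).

t_c ≈ 0.845 d; D_c ≈ 5.12 mg/L; min DO ≈ 4.30 mg/L; x_c ≈ 66.5 km

With k_r/k_d = 4.925 and 1 − D₀(k_r−k_d)/(k_d L₀) = 0.7705,
t_c = ln(4.925 × 0.7705) / (1.98 − 0.402) = ln(3.795) / 1.578 = 1.334/1.578 = 0.8451 d.
D_c = (k_d/k_r) L₀ e^(−k_d t_c) = (0.402/1.98) × 35.4 × e^(−0.402×0.8451) = 0.2030 × 35.4 × 0.7119 = 5.117 mg/L.
Minimum DO = C_s − D_c = 9.42 − 5.117 = 4.303 mg/L.
x_c = v t_c = 0.911 m/s × 0.8451 d × 86400 s/d = 66520 m ≈ 66.5 km.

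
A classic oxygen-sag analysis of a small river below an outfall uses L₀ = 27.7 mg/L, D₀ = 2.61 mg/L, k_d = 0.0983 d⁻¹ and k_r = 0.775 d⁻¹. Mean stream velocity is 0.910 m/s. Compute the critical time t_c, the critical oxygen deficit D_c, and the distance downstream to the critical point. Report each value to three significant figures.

With k_r/k_d = 7.884 and 1 − D₀(k_r−k_d)/(k_d L₀) = 0.3514,
t_c = ln(7.884 × 0.3514) / (0.775 − 0.0983) = ln(2.770) / 0.6767 = 1.019/0.6767 = 1.506 d.
L(t_c) = L₀ e^(−k_d t_c) = 27.7 × 0.8624 = 23.89 mg/L, and at the critical point k_r D_c = k_d L, so D_c = (0.0983/0.775) × 23.89 = 3.030 mg/L.
x_c = v t_c = 0.910 m/s × 1.506 d × 86400 s/d = 118400 m ≈ 118 km.

t_c ≈ 1.51 d; D_c ≈ 3.03 mg/L; x_c ≈ 118 km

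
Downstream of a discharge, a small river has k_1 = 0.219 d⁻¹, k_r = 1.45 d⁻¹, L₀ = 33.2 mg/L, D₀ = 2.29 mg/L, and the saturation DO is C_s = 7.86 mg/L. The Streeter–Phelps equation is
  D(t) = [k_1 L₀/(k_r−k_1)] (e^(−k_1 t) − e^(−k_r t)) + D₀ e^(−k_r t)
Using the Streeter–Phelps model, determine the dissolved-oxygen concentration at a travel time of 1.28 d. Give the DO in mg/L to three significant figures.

k_1 L₀/(k_r−k_1) = 0.219×33.2/(1.45−0.219) = 7.271/1.231 = 5.906 mg/L.
e^(−k_1 t) = e^(−0.219×1.280) = 0.7555; e^(−k_r t) = e^(−1.45×1.280) = 0.1563.
D = 5.906 × (0.7555 − 0.1563) + 2.29 × 0.1563 = 3.539 + 0.3579 = 3.897 mg/L.
DO = C_s − D = 7.86 − 3.897 = 3.963 mg/L.

DO ≈ 3.96 mg/L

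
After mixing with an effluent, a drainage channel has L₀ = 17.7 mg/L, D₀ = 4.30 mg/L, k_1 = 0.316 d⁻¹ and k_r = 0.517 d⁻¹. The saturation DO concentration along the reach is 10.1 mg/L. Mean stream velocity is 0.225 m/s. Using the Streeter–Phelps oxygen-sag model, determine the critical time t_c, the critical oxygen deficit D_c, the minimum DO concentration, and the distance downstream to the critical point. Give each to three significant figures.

At the critical point dD/dt = 0, so k_1 L₀ e^(−k_1 t) = k_r D. Substituting D(t) from the Streeter–Phelps equation and solving for t gives
t_c = ln[(k_r/k_1)(1 − D₀(k_r−k_1)/(k_1 L₀))] / (k_r−k_1).
Here k_r−k_1 = 0.2010 d⁻¹ and 1 − D₀(k_r−k_1)/(k_1 L₀) = 1 − 4.30×0.2010/(0.316×17.7) = 0.8455, so
t_c = ln(1.636 × 0.8455) / 0.2010 = 0.3244 / 0.2010 = 1.614 d.
D_c = (k_1/k_r) L₀ e^(−k_1 t_c) = (0.316/0.517) × 17.7 × e^(−0.316×1.614) = 0.6112 × 17.7 × 0.6005 = 6.496 mg/L.
Minimum DO = C_s − D_c = 10.1 − 6.496 = 3.604 mg/L.
x_c = v t_c = 0.225 m/s × 1.614 d × 86400 s/d = 31380 m ≈ 31.4 km.

t_c ≈ 1.61 d; D_c ≈ 6.50 mg/L; min DO ≈ 3.60 mg/L; x_c ≈ 31.4 km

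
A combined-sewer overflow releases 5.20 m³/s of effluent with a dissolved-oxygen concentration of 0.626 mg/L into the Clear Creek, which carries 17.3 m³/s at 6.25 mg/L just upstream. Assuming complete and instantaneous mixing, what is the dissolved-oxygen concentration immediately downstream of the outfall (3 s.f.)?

4.95 mg/L

Flow-weighted mixing: C = (Q_r C_r + Q_w C_w)/(Q_r + Q_w)
= (17.3×6.25 + 5.20×0.626)/(17.3 + 5.20) = 111.4/22.50 = 4.950 mg/L.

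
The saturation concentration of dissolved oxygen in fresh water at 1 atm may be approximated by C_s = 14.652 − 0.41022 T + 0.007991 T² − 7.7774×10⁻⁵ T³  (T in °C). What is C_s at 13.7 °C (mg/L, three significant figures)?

C_s = 14.652 − 0.41022×13.7 + 0.007991×13.7² − 7.7774×10⁻⁵×13.7³ = 10.33 mg/L.

C_s ≈ 10.3 mg/L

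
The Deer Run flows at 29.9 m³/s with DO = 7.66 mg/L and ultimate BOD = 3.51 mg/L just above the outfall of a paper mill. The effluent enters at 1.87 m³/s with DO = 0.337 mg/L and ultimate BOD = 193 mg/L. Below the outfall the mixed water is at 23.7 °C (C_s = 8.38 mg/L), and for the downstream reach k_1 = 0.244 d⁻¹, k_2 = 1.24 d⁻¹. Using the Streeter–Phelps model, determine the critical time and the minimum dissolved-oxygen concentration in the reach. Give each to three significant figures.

Mixed DO = (29.9×7.66 + 1.87×0.337)/(29.9+1.87) = 229.7/31.77 = 7.229 mg/L.
Mixed L₀ = (29.9×3.51 + 1.87×193)/(31.77) = 465.9/31.77 = 14.66 mg/L.
Initial deficit D₀ = C_s − DO₀ = 8.38 − 7.229 = 1.151 mg/L.
t_c = (1/0.9960) ln[(1.24/0.244)(1 − 1.151×0.9960/(0.244×14.66))] = 1.004 × ln(3.454) = 1.244 d.
D_c = (0.244/1.24) × 14.66 × e^(−0.244×1.244) = 0.1968 × 14.66 × 0.7381 = 2.130 mg/L.
Minimum DO = 8.38 − 2.130 = 6.250 mg/L.

t_c ≈ 1.24 d; minimum DO ≈ 6.25 mg/L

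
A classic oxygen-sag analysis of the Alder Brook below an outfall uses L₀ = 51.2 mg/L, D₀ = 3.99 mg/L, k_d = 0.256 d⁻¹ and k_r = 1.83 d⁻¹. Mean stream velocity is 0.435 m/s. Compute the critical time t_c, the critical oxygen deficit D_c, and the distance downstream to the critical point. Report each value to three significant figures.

At the critical point dD/dt = 0, so k_d L₀ e^(−k_d t) = k_r D. Substituting D(t) from the Streeter–Phelps equation and solving for t gives
t_c = ln[(k_r/k_d)(1 − D₀(k_r−k_d)/(k_d L₀))] / (k_r−k_d).
Here k_r−k_d = 1.574 d⁻¹ and 1 − D₀(k_r−k_d)/(k_d L₀) = 1 − 3.99×1.574/(0.256×51.2) = 0.5209, so
t_c = ln(7.148 × 0.5209) / 1.574 = 1.315 / 1.574 = 0.8352 d.
L(t_c) = L₀ e^(−k_d t_c) = 51.2 × 0.8075 = 41.34 mg/L, and at the critical point k_r D_c = k_d L, so D_c = (0.256/1.83) × 41.34 = 5.784 mg/L.
x_c = v t_c = 0.435 m/s × 0.8352 d × 86400 s/d = 31390 m ≈ 31.4 km.

t_c ≈ 0.835 d; D_c ≈ 5.78 mg/L; x_c ≈ 31.4 km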